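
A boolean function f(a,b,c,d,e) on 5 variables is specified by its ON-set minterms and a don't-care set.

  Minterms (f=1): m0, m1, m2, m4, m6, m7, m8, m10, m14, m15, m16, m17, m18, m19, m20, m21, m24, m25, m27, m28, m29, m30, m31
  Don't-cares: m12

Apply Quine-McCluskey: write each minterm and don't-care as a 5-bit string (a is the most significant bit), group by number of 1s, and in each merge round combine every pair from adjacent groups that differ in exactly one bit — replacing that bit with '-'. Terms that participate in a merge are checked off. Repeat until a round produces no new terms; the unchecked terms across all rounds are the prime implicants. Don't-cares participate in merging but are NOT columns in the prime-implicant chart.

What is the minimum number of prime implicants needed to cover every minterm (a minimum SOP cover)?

Round 0: 00000✓ 00001✓ 00010✓ 00100✓ 00110✓ 00111✓ 01000✓ 01010✓ 01100✓ 01110✓ 01111✓ 10000✓ 10001✓ 10010✓ 10011✓ 10100✓ 10101✓ 11000✓ 11001✓ 11011✓ 11100✓ 11101✓ 11110✓ 11111✓
Round 1: -0000✓ -0001✓ -0010✓ -0100✓ -1000✓ -1100✓ -1110✓ -1111✓ 0-000✓ 0-010✓ 0-100✓ 0-110✓ 0-111✓ 00-00✓ 00-10✓ 000-0✓ 0000-✓ 001-0✓ 0011-✓ 01-00✓ 01-10✓ 010-0✓ 011-0✓ 0111-✓ 1-000✓ 1-001✓ 1-011✓ 1-100✓ 1-101✓ 10-00✓ 10-01✓ 100-0✓ 100-1✓ 1000-✓ 1001-✓ 1010-✓ 11-00✓ 11-01✓ 11-11✓ 110-1✓ 1100-✓ 111-0✓ 111-1✓ 1110-✓ 1111-✓
Round 2: --000✓ --100✓ -0-00✓ -00-0 -000- -1-00✓ -11-0 -111- 0--00✓ 0--10✓ 0-0-0✓ 0-1-0✓ 0-11- 00--0✓ 01--0✓ 1--00✓ 1--01✓ 1-0-1 1-00-✓ 1-10-✓ 10-0-✓ 100-- 11--1 11-0-✓ 111--
Round 3: ---00 0---0 1--0-
PIs = {---00, -00-0, -000-, -11-0, -111-, 0---0, 0-11-, 1--0-, 1-0-1, 100--, 11--1, 111--}
Coverage chart:
  m0: ---00,-00-0,-000-,0---0
  m1: -000- ←essential
  m2: -00-0,0---0
  m4: ---00,0---0
  m6: 0---0,0-11-
  m7: 0-11- ←essential
  m8: ---00,0---0
  m10: 0---0 ←essential
  m14: -11-0,-111-,0---0,0-11-
  m15: -111-,0-11-
  m16: ---00,-00-0,-000-,1--0-,100--
  m17: -000-,1--0-,1-0-1,100--
  m18: -00-0,100--
  m19: 1-0-1,100--
  m20: ---00,1--0-
  m21: 1--0- ←essential
  m24: ---00,1--0-
  m25: 1--0-,1-0-1,11--1
  m27: 1-0-1,11--1
  m28: ---00,-11-0,1--0-,111--
  m29: 1--0-,11--1,111--
  m30: -11-0,-111-,111--
  m31: -111-,11--1,111--
Essential: -000-, 0---0, 0-11-, 1--0-
Petrick residual → -00-0, -111-, 1-0-1
Min cover (7 terms): b'c'e' + b'c'd' + bcd + a'e' + a'cd + ad' + ac'e

7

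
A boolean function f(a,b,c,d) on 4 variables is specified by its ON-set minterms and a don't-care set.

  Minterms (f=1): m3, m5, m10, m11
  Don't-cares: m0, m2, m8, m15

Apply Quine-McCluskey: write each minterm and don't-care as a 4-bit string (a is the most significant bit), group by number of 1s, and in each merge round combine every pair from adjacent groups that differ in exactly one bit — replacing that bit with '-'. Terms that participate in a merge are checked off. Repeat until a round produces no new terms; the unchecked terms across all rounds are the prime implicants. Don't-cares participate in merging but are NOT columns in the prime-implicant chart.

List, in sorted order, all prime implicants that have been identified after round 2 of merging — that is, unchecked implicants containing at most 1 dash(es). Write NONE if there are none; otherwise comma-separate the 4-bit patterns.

0101, 1-11

size-2^0 implicants → 0000(✓)  0010(✓)  0011(✓)  0101  1000(✓)  1010(✓)  1011(✓)  1111(✓)
size-2^1 implicants → -000(✓)  -010(✓)  -011(✓)  00-0(✓)  001-(✓)  1-11  10-0(✓)  101-(✓)
size-2^2 implicants → -0-0  -01-
Unchecked terms (primes): -0-0, -01-, 0101, 1-11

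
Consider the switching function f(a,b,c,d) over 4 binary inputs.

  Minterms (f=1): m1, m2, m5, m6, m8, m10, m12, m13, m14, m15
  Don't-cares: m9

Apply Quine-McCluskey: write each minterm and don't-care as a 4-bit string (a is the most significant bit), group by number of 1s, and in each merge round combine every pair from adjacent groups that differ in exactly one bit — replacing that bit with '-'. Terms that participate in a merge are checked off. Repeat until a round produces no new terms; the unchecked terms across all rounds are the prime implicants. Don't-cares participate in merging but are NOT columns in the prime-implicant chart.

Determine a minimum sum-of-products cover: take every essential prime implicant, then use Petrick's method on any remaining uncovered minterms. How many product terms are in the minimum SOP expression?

Round 0: 0001✓ 0010✓ 0101✓ 0110✓ 1000✓ 1001✓ 1010✓ 1100✓ 1101✓ 1110✓ 1111✓
Round 1: -001✓ -010✓ -101✓ -110✓ 0-01✓ 0-10✓ 1-00✓ 1-01✓ 1-10✓ 10-0✓ 100-✓ 11-0✓ 11-1✓ 110-✓ 111-✓
Round 2: --01 --10 1--0 1-0- 11--
PIs = {--01, --10, 1--0, 1-0-, 11--}
Coverage chart:
  m1: --01 ←essential
  m2: --10 ←essential
  m5: --01 ←essential
  m6: --10 ←essential
  m8: 1--0,1-0-
  m10: --10,1--0
  m12: 1--0,1-0-,11--
  m13: --01,1-0-,11--
  m14: --10,1--0,11--
  m15: 11-- ←essential
Essential: --01, --10, 11--
Petrick residual → 1--0
Min cover (4 terms): c'd + cd' + ad' + ab

4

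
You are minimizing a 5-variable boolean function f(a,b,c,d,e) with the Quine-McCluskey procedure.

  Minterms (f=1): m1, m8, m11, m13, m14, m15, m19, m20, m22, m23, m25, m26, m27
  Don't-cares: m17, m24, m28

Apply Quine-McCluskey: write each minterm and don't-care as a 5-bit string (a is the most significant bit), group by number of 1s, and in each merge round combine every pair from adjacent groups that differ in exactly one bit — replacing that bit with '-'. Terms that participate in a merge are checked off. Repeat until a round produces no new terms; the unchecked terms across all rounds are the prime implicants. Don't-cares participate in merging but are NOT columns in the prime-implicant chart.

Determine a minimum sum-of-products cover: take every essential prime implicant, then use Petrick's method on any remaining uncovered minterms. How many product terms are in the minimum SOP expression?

8

[col 0] 00001*, 01000*, 01011*, 01101*, 01110*, 01111*, 10001*, 10011*, 10100*, 10110*, 10111*, 11000*, 11001*, 11010*, 11011*, 11100*
[col 1] -0001, -1000, -1011, 01-11, 011-1, 0111-, 1-001*, 1-011*, 1-100, 10-11, 100-1*, 101-0, 1011-, 11-00, 110-0*, 110-1*, 1100-*, 1101-*
[col 2] 1-0-1, 110--
Prime implicants: -0001, -1000, -1011, 01-11, 011-1, 0111-, 1-0-1, 1-100, 10-11, 101-0, 1011-, 11-00, 110--
PI chart (minterm → PIs covering it):
  1 | -0001  (sole → essential)
  8 | -1000  (sole → essential)
  11 | -1011,01-11
  13 | 011-1  (sole → essential)
  14 | 0111-  (sole → essential)
  15 | 01-11,011-1,0111-
  19 | 1-0-1,10-11
  20 | 1-100,101-0
  22 | 101-0,1011-
  23 | 10-11,1011-
  25 | 1-0-1,110--
  26 | 110--  (sole → essential)
  27 | -1011,1-0-1,110--
Essential prime implicants: -0001, -1000, 011-1, 0111-, 110--
Petrick residual → -1011, 10-11, 101-0
Minimum SOP uses 8 PIs: b'c'd'e + bc'd'e' + bc'de + a'bce + a'bcd + ab'de + ab'ce' + abc'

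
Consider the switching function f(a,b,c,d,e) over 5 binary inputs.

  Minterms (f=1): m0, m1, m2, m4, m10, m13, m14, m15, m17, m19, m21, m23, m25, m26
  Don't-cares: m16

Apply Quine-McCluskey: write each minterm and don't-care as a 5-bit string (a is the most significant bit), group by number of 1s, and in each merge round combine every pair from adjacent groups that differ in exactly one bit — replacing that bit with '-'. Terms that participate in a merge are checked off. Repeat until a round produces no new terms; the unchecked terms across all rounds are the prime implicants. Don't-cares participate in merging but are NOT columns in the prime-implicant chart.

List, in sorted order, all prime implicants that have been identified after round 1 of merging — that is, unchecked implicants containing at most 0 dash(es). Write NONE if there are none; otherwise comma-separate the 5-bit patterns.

NONE

Round 0: 00000✓ 00001✓ 00010✓ 00100✓ 01010✓ 01101✓ 01110✓ 01111✓ 10000✓ 10001✓ 10011✓ 10101✓ 10111✓ 11001✓ 11010✓
Round 1: -0000✓ -0001✓ -1010 0-010 00-00 000-0 0000-✓ 01-10 011-1 0111- 1-001 10-01✓ 10-11✓ 100-1✓ 1000-✓ 101-1✓
Round 2: -000- 10--1
PIs = {-000-, -1010, 0-010, 00-00, 000-0, 01-10, 011-1, 0111-, 1-001, 10--1}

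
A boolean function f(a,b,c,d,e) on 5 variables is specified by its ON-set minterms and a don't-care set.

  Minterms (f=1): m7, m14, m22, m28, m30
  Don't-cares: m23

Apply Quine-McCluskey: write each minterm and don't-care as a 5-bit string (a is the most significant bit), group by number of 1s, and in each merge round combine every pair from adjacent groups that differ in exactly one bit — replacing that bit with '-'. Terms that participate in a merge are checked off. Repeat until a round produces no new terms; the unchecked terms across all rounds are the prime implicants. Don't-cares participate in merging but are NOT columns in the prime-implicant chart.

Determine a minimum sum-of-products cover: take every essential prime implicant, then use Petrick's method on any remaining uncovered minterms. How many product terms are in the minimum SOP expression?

4

size-2^0 implicants → 00111(✓)  01110(✓)  10110(✓)  10111(✓)  11100(✓)  11110(✓)
size-2^1 implicants → -0111  -1110  1-110  1011-  111-0
Unchecked terms (primes): -0111, -1110, 1-110, 1011-, 111-0
Minterm coverage:
  m7 ⊆ -0111 [E]
  m14 ⊆ -1110 [E]
  m22 ⊆ 1-110,1011-
  m28 ⊆ 111-0 [E]
  m30 ⊆ -1110,1-110,111-0
E = {-0111, -1110, 111-0}
Petrick residual → 1-110
Cover = b'cde + bcde' + acde' + abce'  |cover|=4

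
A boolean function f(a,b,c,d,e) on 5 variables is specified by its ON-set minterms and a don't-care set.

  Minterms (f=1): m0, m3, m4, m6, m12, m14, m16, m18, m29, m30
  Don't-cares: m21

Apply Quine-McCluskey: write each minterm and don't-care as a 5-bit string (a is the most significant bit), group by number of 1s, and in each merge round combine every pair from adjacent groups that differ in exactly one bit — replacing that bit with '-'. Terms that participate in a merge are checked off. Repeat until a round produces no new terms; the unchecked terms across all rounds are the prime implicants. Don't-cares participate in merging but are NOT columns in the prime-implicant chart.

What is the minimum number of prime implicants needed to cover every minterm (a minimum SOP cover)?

6

Round 0: 00000✓ 00011 00100✓ 00110✓ 01100✓ 01110✓ 10000✓ 10010✓ 10101✓ 11101✓ 11110✓
Round 1: -0000 -1110 0-100✓ 0-110✓ 00-00 001-0✓ 011-0✓ 1-101 100-0
Round 2: 0-1-0
PIs = {-0000, -1110, 0-1-0, 00-00, 00011, 1-101, 100-0}
Coverage chart:
  m0: -0000,00-00
  m3: 00011 ←essential
  m4: 0-1-0,00-00
  m6: 0-1-0 ←essential
  m12: 0-1-0 ←essential
  m14: -1110,0-1-0
  m16: -0000,100-0
  m18: 100-0 ←essential
  m29: 1-101 ←essential
  m30: -1110 ←essential
Essential: -1110, 0-1-0, 00011, 1-101, 100-0
Petrick residual → -0000
Min cover (6 terms): b'c'd'e' + bcde' + a'ce' + a'b'c'de + acd'e + ab'c'e'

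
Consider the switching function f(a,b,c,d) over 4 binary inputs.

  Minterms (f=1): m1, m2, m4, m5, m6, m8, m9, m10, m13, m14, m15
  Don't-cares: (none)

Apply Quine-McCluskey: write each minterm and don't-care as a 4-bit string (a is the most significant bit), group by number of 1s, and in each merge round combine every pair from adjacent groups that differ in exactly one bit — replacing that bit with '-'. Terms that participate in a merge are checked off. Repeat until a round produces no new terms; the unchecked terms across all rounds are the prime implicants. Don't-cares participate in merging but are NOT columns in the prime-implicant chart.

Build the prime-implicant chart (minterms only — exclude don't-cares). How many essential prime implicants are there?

[col 0] 0001*, 0010*, 0100*, 0101*, 0110*, 1000*, 1001*, 1010*, 1101*, 1110*, 1111*
[col 1] -001*, -010*, -101*, -110*, 0-01*, 0-10*, 01-0, 010-, 1-01*, 1-10*, 10-0, 100-, 11-1, 111-
[col 2] --01, --10
Prime implicants: --01, --10, 01-0, 010-, 10-0, 100-, 11-1, 111-
PI chart (minterm → PIs covering it):
  1 | --01  (sole → essential)
  2 | --10  (sole → essential)
  4 | 01-0,010-
  5 | --01,010-
  6 | --10,01-0
  8 | 10-0,100-
  9 | --01,100-
  10 | --10,10-0
  13 | --01,11-1
  14 | --10,111-
  15 | 11-1,111-
Essential prime implicants: --01, --10

2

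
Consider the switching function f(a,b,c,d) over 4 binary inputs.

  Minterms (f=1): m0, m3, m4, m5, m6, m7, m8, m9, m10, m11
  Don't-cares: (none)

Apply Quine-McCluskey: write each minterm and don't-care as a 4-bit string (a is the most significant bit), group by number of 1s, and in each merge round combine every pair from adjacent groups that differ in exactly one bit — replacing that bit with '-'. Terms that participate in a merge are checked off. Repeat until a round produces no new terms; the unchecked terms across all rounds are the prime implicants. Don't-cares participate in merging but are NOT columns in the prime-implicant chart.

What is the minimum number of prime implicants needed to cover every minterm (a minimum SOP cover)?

Round 0: 0000✓ 0011✓ 0100✓ 0101✓ 0110✓ 0111✓ 1000✓ 1001✓ 1010✓ 1011✓
Round 1: -000 -011 0-00 0-11 01-0✓ 01-1✓ 010-✓ 011-✓ 10-0✓ 10-1✓ 100-✓ 101-✓
Round 2: 01-- 10--
PIs = {-000, -011, 0-00, 0-11, 01--, 10--}
Coverage chart:
  m0: -000,0-00
  m3: -011,0-11
  m4: 0-00,01--
  m5: 01-- ←essential
  m6: 01-- ←essential
  m7: 0-11,01--
  m8: -000,10--
  m9: 10-- ←essential
  m10: 10-- ←essential
  m11: -011,10--
Essential: 01--, 10--
Petrick residual → -000, -011
Min cover (4 terms): b'c'd' + b'cd + a'b + ab'

4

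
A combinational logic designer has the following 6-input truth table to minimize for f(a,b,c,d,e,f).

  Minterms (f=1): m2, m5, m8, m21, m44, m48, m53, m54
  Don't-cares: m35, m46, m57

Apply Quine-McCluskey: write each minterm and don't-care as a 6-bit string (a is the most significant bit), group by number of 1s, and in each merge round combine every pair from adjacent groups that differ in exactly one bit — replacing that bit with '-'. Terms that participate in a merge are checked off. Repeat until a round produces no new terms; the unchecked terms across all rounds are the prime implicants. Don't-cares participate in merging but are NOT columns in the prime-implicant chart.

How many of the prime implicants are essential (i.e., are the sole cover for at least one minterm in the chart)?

[col 0] 000010, 000101*, 001000, 010101*, 100011, 101100*, 101110*, 110000, 110101*, 110110, 111001
[col 1] -10101, 0-0101, 1011-0
Prime implicants: -10101, 0-0101, 000010, 001000, 100011, 1011-0, 110000, 110110, 111001
PI chart (minterm → PIs covering it):
  2 | 000010  (sole → essential)
  5 | 0-0101  (sole → essential)
  8 | 001000  (sole → essential)
  21 | -10101,0-0101
  44 | 1011-0  (sole → essential)
  48 | 110000  (sole → essential)
  53 | -10101  (sole → essential)
  54 | 110110  (sole → essential)
Essential prime implicants: -10101, 0-0101, 000010, 001000, 1011-0, 110000, 110110

7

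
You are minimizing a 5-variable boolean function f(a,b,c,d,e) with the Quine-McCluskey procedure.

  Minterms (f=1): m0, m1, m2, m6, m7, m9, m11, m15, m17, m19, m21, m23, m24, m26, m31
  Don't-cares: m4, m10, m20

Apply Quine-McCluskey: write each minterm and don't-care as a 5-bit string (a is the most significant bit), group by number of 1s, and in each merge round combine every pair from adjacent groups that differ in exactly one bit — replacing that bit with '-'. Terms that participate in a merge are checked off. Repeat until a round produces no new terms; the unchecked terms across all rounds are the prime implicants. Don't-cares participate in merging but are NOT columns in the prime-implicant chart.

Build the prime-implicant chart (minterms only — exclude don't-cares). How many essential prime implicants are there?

[col 0] 00000*, 00001*, 00010*, 00100*, 00110*, 00111*, 01001*, 01010*, 01011*, 01111*, 10001*, 10011*, 10100*, 10101*, 10111*, 11000*, 11010*, 11111*
[col 1] -0001, -0100, -0111*, -1010, -1111*, 0-001, 0-010, 0-111*, 00-00*, 00-10*, 000-0*, 0000-, 001-0*, 0011-, 01-11, 010-1, 0101-, 1-111*, 10-01*, 10-11*, 100-1*, 101-1*, 1010-, 110-0
[col 2] --111, 00--0, 10--1
Prime implicants: --111, -0001, -0100, -1010, 0-001, 0-010, 00--0, 0000-, 0011-, 01-11, 010-1, 0101-, 10--1, 1010-, 110-0
PI chart (minterm → PIs covering it):
  0 | 00--0,0000-
  1 | -0001,0-001,0000-
  2 | 0-010,00--0
  6 | 00--0,0011-
  7 | --111,0011-
  9 | 0-001,010-1
  11 | 01-11,010-1,0101-
  15 | --111,01-11
  17 | -0001,10--1
  19 | 10--1  (sole → essential)
  21 | 10--1,1010-
  23 | --111,10--1
  24 | 110-0  (sole → essential)
  26 | -1010,110-0
  31 | --111  (sole → essential)
Essential prime implicants: --111, 10--1, 110-0

3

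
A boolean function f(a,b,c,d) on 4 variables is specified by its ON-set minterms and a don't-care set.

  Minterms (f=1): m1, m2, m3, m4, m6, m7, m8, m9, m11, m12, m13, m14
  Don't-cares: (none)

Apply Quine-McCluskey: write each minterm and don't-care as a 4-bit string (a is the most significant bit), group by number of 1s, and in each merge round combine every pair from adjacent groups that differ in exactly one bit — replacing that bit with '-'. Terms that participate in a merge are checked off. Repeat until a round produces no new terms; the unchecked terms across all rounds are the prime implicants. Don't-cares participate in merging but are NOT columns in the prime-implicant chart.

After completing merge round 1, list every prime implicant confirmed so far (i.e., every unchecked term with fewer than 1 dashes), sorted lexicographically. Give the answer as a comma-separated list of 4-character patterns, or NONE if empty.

[col 0] 0001*, 0010*, 0011*, 0100*, 0110*, 0111*, 1000*, 1001*, 1011*, 1100*, 1101*, 1110*
[col 1] -001*, -011*, -100*, -110*, 0-10*, 0-11*, 00-1*, 001-*, 01-0*, 011-*, 1-00*, 1-01*, 10-1*, 100-*, 11-0*, 110-*
[col 2] -0-1, -1-0, 0-1-, 1-0-
Prime implicants: -0-1, -1-0, 0-1-, 1-0-

NONE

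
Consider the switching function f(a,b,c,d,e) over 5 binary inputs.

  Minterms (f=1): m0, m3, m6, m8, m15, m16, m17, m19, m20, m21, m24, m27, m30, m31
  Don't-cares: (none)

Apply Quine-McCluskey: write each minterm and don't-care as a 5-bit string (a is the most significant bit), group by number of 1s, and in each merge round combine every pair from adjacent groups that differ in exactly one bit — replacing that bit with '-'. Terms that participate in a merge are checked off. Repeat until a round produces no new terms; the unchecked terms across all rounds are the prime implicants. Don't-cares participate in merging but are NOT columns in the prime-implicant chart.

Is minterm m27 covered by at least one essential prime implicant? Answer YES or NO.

NO

[col 0] 00000*, 00011*, 00110, 01000*, 01111*, 10000*, 10001*, 10011*, 10100*, 10101*, 11000*, 11011*, 11110*, 11111*
[col 1] -0000*, -0011, -1000*, -1111, 0-000*, 1-000*, 1-011, 10-00*, 10-01*, 100-1, 1000-*, 1010-*, 11-11, 1111-
[col 2] --000, 10-0-
Prime implicants: --000, -0011, -1111, 00110, 1-011, 10-0-, 100-1, 11-11, 1111-
PI chart (minterm → PIs covering it):
  0 | --000  (sole → essential)
  3 | -0011  (sole → essential)
  6 | 00110  (sole → essential)
  8 | --000  (sole → essential)
  15 | -1111  (sole → essential)
  16 | --000,10-0-
  17 | 10-0-,100-1
  19 | -0011,1-011,100-1
  20 | 10-0-  (sole → essential)
  21 | 10-0-  (sole → essential)
  24 | --000  (sole → essential)
  27 | 1-011,11-11
  30 | 1111-  (sole → essential)
  31 | -1111,11-11,1111-
Essential prime implicants: --000, -0011, -1111, 00110, 10-0-, 1111-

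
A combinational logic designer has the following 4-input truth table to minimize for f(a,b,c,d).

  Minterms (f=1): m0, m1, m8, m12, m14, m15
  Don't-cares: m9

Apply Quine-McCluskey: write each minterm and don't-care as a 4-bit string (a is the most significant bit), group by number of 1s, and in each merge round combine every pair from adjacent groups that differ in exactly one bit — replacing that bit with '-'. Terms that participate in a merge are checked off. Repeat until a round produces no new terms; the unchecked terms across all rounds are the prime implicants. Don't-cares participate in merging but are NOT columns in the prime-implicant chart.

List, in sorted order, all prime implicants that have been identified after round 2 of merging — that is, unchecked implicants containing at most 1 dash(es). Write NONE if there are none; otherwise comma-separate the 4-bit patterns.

size-2^0 implicants → 0000(✓)  0001(✓)  1000(✓)  1001(✓)  1100(✓)  1110(✓)  1111(✓)
size-2^1 implicants → -000(✓)  -001(✓)  000-(✓)  1-00  100-(✓)  11-0  111-
size-2^2 implicants → -00-
Unchecked terms (primes): -00-, 1-00, 11-0, 111-

1-00, 11-0, 111-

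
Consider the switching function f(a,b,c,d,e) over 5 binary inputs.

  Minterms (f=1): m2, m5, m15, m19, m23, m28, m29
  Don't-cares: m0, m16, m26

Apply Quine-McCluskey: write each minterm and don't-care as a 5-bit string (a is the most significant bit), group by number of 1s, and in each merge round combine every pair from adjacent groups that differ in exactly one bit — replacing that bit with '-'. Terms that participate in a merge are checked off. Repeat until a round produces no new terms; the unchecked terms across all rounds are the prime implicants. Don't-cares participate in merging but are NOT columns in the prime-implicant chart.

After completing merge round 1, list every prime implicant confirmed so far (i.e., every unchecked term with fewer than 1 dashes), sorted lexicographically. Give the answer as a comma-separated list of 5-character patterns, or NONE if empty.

Round 0: 00000✓ 00010✓ 00101 01111 10000✓ 10011✓ 10111✓ 11010 11100✓ 11101✓
Round 1: -0000 000-0 10-11 1110-
PIs = {-0000, 000-0, 00101, 01111, 10-11, 11010, 1110-}

00101, 01111, 11010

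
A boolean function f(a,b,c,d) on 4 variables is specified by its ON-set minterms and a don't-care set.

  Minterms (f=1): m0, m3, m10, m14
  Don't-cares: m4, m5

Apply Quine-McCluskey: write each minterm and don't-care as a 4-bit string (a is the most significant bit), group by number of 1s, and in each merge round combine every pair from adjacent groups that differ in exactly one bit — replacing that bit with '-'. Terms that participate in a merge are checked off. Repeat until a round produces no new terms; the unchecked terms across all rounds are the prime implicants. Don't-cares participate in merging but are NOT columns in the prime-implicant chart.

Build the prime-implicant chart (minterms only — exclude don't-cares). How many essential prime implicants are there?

size-2^0 implicants → 0000(✓)  0011  0100(✓)  0101(✓)  1010(✓)  1110(✓)
size-2^1 implicants → 0-00  010-  1-10
Unchecked terms (primes): 0-00, 0011, 010-, 1-10
Minterm coverage:
  m0 ⊆ 0-00 [E]
  m3 ⊆ 0011 [E]
  m10 ⊆ 1-10 [E]
  m14 ⊆ 1-10 [E]
E = {0-00, 0011, 1-10}

3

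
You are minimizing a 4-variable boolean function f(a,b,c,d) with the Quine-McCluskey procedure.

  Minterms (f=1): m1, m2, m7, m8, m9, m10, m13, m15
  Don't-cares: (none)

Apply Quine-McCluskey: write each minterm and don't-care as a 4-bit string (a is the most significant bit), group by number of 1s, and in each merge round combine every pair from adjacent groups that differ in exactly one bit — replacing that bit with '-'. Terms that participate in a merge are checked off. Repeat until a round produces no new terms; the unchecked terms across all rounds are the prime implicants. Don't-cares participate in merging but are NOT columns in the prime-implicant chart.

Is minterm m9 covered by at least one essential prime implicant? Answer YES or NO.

YES

Round 0: 0001✓ 0010✓ 0111✓ 1000✓ 1001✓ 1010✓ 1101✓ 1111✓
Round 1: -001 -010 -111 1-01 10-0 100- 11-1
PIs = {-001, -010, -111, 1-01, 10-0, 100-, 11-1}
Coverage chart:
  m1: -001 ←essential
  m2: -010 ←essential
  m7: -111 ←essential
  m8: 10-0,100-
  m9: -001,1-01,100-
  m10: -010,10-0
  m13: 1-01,11-1
  m15: -111,11-1
Essential: -001, -010, -111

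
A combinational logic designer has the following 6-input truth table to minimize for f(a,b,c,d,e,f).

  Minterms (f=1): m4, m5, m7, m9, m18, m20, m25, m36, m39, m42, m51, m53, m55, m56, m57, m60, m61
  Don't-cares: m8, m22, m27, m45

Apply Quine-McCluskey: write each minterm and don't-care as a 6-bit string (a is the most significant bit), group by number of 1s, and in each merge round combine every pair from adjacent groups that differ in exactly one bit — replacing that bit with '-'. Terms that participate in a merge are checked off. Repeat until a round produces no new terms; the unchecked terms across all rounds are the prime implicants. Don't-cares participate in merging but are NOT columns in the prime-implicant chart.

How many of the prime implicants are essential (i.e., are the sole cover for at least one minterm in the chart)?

Round 0: 000100✓ 000101✓ 000111✓ 001000✓ 001001✓ 010010✓ 010100✓ 010110✓ 011001✓ 011011✓ 100100✓ 100111✓ 101010 101101✓ 110011✓ 110101✓ 110111✓ 111000✓ 111001✓ 111100✓ 111101✓
Round 1: -00100 -00111 -11001 0-0100 0-1001 0001-1 00010- 00100- 010-10 0101-0 0110-1 1-0111 1-1101 11-101 110-11 1101-1 111-00✓ 111-01✓ 11100-✓ 11110-✓
Round 2: 111-0-
PIs = {-00100, -00111, -11001, 0-0100, 0-1001, 0001-1, 00010-, 00100-, 010-10, 0101-0, 0110-1, 1-0111, 1-1101, 101010, 11-101, 110-11, 1101-1, 111-0-}
Coverage chart:
  m4: -00100,0-0100,00010-
  m5: 0001-1,00010-
  m7: -00111,0001-1
  m9: 0-1001,00100-
  m18: 010-10 ←essential
  m20: 0-0100,0101-0
  m25: -11001,0-1001,0110-1
  m36: -00100 ←essential
  m39: -00111,1-0111
  m42: 101010 ←essential
  m51: 110-11 ←essential
  m53: 11-101,1101-1
  m55: 1-0111,110-11,1101-1
  m56: 111-0- ←essential
  m57: -11001,111-0-
  m60: 111-0- ←essential
  m61: 1-1101,11-101,111-0-
Essential: -00100, 010-10, 101010, 110-11, 111-0-

5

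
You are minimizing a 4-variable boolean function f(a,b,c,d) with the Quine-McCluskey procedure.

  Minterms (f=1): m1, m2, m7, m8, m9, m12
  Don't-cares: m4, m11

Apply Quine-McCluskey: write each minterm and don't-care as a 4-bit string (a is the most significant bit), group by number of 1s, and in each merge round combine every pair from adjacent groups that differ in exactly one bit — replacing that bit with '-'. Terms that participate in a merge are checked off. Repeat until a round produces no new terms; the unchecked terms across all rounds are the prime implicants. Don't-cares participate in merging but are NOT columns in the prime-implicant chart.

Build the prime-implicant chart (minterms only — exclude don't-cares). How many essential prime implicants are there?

Round 0: 0001✓ 0010 0100✓ 0111 1000✓ 1001✓ 1011✓ 1100✓
Round 1: -001 -100 1-00 10-1 100-
PIs = {-001, -100, 0010, 0111, 1-00, 10-1, 100-}
Coverage chart:
  m1: -001 ←essential
  m2: 0010 ←essential
  m7: 0111 ←essential
  m8: 1-00,100-
  m9: -001,10-1,100-
  m12: -100,1-00
Essential: -001, 0010, 0111

3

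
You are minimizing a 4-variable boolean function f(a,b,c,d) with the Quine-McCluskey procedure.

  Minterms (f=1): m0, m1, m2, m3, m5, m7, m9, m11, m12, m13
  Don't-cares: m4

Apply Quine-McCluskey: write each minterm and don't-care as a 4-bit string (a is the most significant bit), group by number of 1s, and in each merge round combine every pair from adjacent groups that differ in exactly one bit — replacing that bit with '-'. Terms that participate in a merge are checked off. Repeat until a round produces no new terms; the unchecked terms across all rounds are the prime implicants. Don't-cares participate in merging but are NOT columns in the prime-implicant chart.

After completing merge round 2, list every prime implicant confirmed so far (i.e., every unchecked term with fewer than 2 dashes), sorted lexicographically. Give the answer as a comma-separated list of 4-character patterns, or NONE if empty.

Round 0: 0000✓ 0001✓ 0010✓ 0011✓ 0100✓ 0101✓ 0111✓ 1001✓ 1011✓ 1100✓ 1101✓
Round 1: -001✓ -011✓ -100✓ -101✓ 0-00✓ 0-01✓ 0-11✓ 00-0✓ 00-1✓ 000-✓ 001-✓ 01-1✓ 010-✓ 1-01✓ 10-1✓ 110-✓
Round 2: --01 -0-1 -10- 0--1 0-0- 00--
PIs = {--01, -0-1, -10-, 0--1, 0-0-, 00--}

NONE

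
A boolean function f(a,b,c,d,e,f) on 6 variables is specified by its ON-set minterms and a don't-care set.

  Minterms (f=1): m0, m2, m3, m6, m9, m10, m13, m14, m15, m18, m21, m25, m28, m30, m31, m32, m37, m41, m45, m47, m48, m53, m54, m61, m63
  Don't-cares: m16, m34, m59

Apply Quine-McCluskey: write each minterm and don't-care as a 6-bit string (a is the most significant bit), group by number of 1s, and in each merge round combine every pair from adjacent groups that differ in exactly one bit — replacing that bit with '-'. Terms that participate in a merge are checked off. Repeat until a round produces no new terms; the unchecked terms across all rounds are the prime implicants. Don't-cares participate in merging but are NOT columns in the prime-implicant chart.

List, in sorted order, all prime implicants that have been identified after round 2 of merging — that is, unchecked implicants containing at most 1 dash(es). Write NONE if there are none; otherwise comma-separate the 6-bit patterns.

-10101, 0-1001, 00001-, 0111-0, 110110, 111-11

size-2^0 implicants → 000000(✓)  000010(✓)  000011(✓)  000110(✓)  001001(✓)  001010(✓)  001101(✓)  001110(✓)  001111(✓)  010000(✓)  010010(✓)  010101(✓)  011001(✓)  011100(✓)  011110(✓)  011111(✓)  100000(✓)  100010(✓)  100101(✓)  101001(✓)  101101(✓)  101111(✓)  110000(✓)  110101(✓)  110110  111011(✓)  111101(✓)  111111(✓)
size-2^1 implicants → -00000(✓)  -00010(✓)  -01001(✓)  -01101(✓)  -01111(✓)  -10000(✓)  -10101  -11111(✓)  0-0000(✓)  0-0010(✓)  0-1001  0-1110(✓)  0-1111(✓)  00-010(✓)  00-110(✓)  000-10(✓)  0000-0(✓)  00001-  001-01(✓)  001-10(✓)  0011-1(✓)  00111-(✓)  0100-0(✓)  0111-0  01111-(✓)  1-0000(✓)  1-0101(✓)  1-1101(✓)  1-1111(✓)  10-101(✓)  1000-0(✓)  101-01(✓)  1011-1(✓)  11-101(✓)  111-11  1111-1(✓)
size-2^2 implicants → --0000  --1111  -000-0  -01-01  -011-1  0-00-0  0-111-  00--10  1--101  1-11-1
Unchecked terms (primes): --0000, --1111, -000-0, -01-01, -011-1, -10101, 0-00-0, 0-1001, 0-111-, 00--10, 00001-, 0111-0, 1--101, 1-11-1, 110110, 111-11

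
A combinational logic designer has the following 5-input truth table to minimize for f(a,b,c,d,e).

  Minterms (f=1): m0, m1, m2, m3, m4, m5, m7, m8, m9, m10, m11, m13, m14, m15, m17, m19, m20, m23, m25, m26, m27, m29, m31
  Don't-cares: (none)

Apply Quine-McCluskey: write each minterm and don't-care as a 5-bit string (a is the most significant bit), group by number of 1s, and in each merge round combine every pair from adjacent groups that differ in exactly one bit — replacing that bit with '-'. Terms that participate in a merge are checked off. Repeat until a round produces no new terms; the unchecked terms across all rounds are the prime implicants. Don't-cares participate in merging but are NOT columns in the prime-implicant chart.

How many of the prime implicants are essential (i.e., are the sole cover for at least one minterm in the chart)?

size-2^0 implicants → 00000(✓)  00001(✓)  00010(✓)  00011(✓)  00100(✓)  00101(✓)  00111(✓)  01000(✓)  01001(✓)  01010(✓)  01011(✓)  01101(✓)  01110(✓)  01111(✓)  10001(✓)  10011(✓)  10100(✓)  10111(✓)  11001(✓)  11010(✓)  11011(✓)  11101(✓)  11111(✓)
size-2^1 implicants → -0001(✓)  -0011(✓)  -0100  -0111(✓)  -1001(✓)  -1010(✓)  -1011(✓)  -1101(✓)  -1111(✓)  0-000(✓)  0-001(✓)  0-010(✓)  0-011(✓)  0-101(✓)  0-111(✓)  00-00(✓)  00-01(✓)  00-11(✓)  000-0(✓)  000-1(✓)  0000-(✓)  0001-(✓)  001-1(✓)  0010-(✓)  01-01(✓)  01-10(✓)  01-11(✓)  010-0(✓)  010-1(✓)  0100-(✓)  0101-(✓)  011-1(✓)  0111-(✓)  1-001(✓)  1-011(✓)  1-111(✓)  10-11(✓)  100-1(✓)  11-01(✓)  11-11(✓)  110-1(✓)  1101-(✓)  111-1(✓)
size-2^2 implicants → --001(✓)  --011(✓)  --111(✓)  -0-11(✓)  -00-1(✓)  -1-01(✓)  -1-11(✓)  -10-1(✓)  -101-  -11-1(✓)  0--01(✓)  0--11(✓)  0-0-0(✓)  0-0-1(✓)  0-00-(✓)  0-01-(✓)  0-1-1(✓)  00--1(✓)  00-0-  000--(✓)  01--1(✓)  01-1-  010--(✓)  1--11(✓)  1-0-1(✓)  11--1(✓)
size-2^3 implicants → ---11  --0-1  -1--1  0---1  0-0--
Unchecked terms (primes): ---11, --0-1, -0100, -1--1, -101-, 0---1, 0-0--, 00-0-, 01-1-
Minterm coverage:
  m0 ⊆ 0-0--,00-0-
  m1 ⊆ --0-1,0---1,0-0--,00-0-
  m2 ⊆ 0-0-- [E]
  m3 ⊆ ---11,--0-1,0---1,0-0--
  m4 ⊆ -0100,00-0-
  m5 ⊆ 0---1,00-0-
  m7 ⊆ ---11,0---1
  m8 ⊆ 0-0-- [E]
  m9 ⊆ --0-1,-1--1,0---1,0-0--
  m10 ⊆ -101-,0-0--,01-1-
  m11 ⊆ ---11,--0-1,-1--1,-101-,0---1,0-0--,01-1-
  m13 ⊆ -1--1,0---1
  m14 ⊆ 01-1- [E]
  m15 ⊆ ---11,-1--1,0---1,01-1-
  m17 ⊆ --0-1 [E]
  m19 ⊆ ---11,--0-1
  m20 ⊆ -0100 [E]
  m23 ⊆ ---11 [E]
  m25 ⊆ --0-1,-1--1
  m26 ⊆ -101- [E]
  m27 ⊆ ---11,--0-1,-1--1,-101-
  m29 ⊆ -1--1 [E]
  m31 ⊆ ---11,-1--1
E = {---11, --0-1, -0100, -1--1, -101-, 0-0--, 01-1-}

7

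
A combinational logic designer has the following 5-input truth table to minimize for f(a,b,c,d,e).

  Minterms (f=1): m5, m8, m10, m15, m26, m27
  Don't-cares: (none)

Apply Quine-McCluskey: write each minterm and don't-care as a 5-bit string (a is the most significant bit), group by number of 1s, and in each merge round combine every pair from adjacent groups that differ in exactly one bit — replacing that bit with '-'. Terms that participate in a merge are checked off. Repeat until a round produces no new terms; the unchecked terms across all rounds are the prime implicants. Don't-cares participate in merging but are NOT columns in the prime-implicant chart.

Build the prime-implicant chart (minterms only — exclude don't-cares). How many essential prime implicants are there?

4

size-2^0 implicants → 00101  01000(✓)  01010(✓)  01111  11010(✓)  11011(✓)
size-2^1 implicants → -1010  010-0  1101-
Unchecked terms (primes): -1010, 00101, 010-0, 01111, 1101-
Minterm coverage:
  m5 ⊆ 00101 [E]
  m8 ⊆ 010-0 [E]
  m10 ⊆ -1010,010-0
  m15 ⊆ 01111 [E]
  m26 ⊆ -1010,1101-
  m27 ⊆ 1101- [E]
E = {00101, 010-0, 01111, 1101-}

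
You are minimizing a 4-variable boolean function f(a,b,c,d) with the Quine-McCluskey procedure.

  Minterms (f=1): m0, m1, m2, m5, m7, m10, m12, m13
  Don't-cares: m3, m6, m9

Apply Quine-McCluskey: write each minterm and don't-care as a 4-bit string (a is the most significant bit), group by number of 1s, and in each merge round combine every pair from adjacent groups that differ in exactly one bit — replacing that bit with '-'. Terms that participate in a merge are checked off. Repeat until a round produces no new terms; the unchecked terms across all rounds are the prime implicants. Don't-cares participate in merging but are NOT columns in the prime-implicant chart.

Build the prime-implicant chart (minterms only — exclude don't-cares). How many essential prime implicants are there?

[col 0] 0000*, 0001*, 0010*, 0011*, 0101*, 0110*, 0111*, 1001*, 1010*, 1100*, 1101*
[col 1] -001*, -010, -101*, 0-01*, 0-10*, 0-11*, 00-0*, 00-1*, 000-*, 001-*, 01-1*, 011-*, 1-01*, 110-
[col 2] --01, 0--1, 0-1-, 00--
Prime implicants: --01, -010, 0--1, 0-1-, 00--, 110-
PI chart (minterm → PIs covering it):
  0 | 00--  (sole → essential)
  1 | --01,0--1,00--
  2 | -010,0-1-,00--
  5 | --01,0--1
  7 | 0--1,0-1-
  10 | -010  (sole → essential)
  12 | 110-  (sole → essential)
  13 | --01,110-
Essential prime implicants: -010, 00--, 110-

3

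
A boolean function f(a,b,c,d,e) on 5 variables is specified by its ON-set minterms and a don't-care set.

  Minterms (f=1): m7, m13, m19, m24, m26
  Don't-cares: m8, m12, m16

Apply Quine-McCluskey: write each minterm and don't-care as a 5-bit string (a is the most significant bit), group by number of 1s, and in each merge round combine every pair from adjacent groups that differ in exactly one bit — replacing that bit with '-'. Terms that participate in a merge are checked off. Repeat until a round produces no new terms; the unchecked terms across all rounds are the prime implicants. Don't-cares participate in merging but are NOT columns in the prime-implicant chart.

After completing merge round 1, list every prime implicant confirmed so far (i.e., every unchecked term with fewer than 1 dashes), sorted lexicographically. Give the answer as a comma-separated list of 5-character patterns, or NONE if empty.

00111, 10011

Round 0: 00111 01000✓ 01100✓ 01101✓ 10000✓ 10011 11000✓ 11010✓
Round 1: -1000 01-00 0110- 1-000 110-0
PIs = {-1000, 00111, 01-00, 0110-, 1-000, 10011, 110-0}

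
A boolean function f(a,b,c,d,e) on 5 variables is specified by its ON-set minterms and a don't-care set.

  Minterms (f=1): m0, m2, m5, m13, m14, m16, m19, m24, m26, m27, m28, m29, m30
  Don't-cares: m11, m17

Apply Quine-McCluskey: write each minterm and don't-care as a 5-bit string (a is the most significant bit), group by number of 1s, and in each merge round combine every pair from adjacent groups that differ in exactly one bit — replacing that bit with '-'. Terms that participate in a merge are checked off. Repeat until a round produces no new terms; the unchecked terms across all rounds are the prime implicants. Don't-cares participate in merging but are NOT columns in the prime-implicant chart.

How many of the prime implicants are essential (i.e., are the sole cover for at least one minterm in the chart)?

3

size-2^0 implicants → 00000(✓)  00010(✓)  00101(✓)  01011(✓)  01101(✓)  01110(✓)  10000(✓)  10001(✓)  10011(✓)  11000(✓)  11010(✓)  11011(✓)  11100(✓)  11101(✓)  11110(✓)
size-2^1 implicants → -0000  -1011  -1101  -1110  0-101  000-0  1-000  1-011  100-1  1000-  11-00(✓)  11-10(✓)  110-0(✓)  1101-  111-0(✓)  1110-
size-2^2 implicants → 11--0
Unchecked terms (primes): -0000, -1011, -1101, -1110, 0-101, 000-0, 1-000, 1-011, 100-1, 1000-, 11--0, 1101-, 1110-
Minterm coverage:
  m0 ⊆ -0000,000-0
  m2 ⊆ 000-0 [E]
  m5 ⊆ 0-101 [E]
  m13 ⊆ -1101,0-101
  m14 ⊆ -1110 [E]
  m16 ⊆ -0000,1-000,1000-
  m19 ⊆ 1-011,100-1
  m24 ⊆ 1-000,11--0
  m26 ⊆ 11--0,1101-
  m27 ⊆ -1011,1-011,1101-
  m28 ⊆ 11--0,1110-
  m29 ⊆ -1101,1110-
  m30 ⊆ -1110,11--0
E = {-1110, 0-101, 000-0}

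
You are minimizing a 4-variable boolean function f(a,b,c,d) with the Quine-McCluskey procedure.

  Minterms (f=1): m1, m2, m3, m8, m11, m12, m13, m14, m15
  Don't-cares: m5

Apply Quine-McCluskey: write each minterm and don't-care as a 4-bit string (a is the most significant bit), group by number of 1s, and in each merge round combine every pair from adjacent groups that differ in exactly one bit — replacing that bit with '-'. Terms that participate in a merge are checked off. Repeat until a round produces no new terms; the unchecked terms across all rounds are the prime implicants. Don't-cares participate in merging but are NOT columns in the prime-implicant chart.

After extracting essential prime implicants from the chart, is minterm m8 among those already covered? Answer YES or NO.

Round 0: 0001✓ 0010✓ 0011✓ 0101✓ 1000✓ 1011✓ 1100✓ 1101✓ 1110✓ 1111✓
Round 1: -011 -101 0-01 00-1 001- 1-00 1-11 11-0✓ 11-1✓ 110-✓ 111-✓
Round 2: 11--
PIs = {-011, -101, 0-01, 00-1, 001-, 1-00, 1-11, 11--}
Coverage chart:
  m1: 0-01,00-1
  m2: 001- ←essential
  m3: -011,00-1,001-
  m8: 1-00 ←essential
  m11: -011,1-11
  m12: 1-00,11--
  m13: -101,11--
  m14: 11-- ←essential
  m15: 1-11,11--
Essential: 001-, 1-00, 11--

YES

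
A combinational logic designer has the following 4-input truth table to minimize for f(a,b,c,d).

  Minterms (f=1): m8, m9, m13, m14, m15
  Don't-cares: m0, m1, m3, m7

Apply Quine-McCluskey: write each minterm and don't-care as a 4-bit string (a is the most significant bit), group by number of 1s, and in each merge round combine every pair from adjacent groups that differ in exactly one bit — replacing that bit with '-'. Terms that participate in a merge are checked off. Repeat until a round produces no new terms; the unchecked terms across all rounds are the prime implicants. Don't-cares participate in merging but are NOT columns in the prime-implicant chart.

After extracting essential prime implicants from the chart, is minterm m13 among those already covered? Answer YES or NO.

NO

[col 0] 0000*, 0001*, 0011*, 0111*, 1000*, 1001*, 1101*, 1110*, 1111*
[col 1] -000*, -001*, -111, 0-11, 00-1, 000-*, 1-01, 100-*, 11-1, 111-
[col 2] -00-
Prime implicants: -00-, -111, 0-11, 00-1, 1-01, 11-1, 111-
PI chart (minterm → PIs covering it):
  8 | -00-  (sole → essential)
  9 | -00-,1-01
  13 | 1-01,11-1
  14 | 111-  (sole → essential)
  15 | -111,11-1,111-
Essential prime implicants: -00-, 111-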